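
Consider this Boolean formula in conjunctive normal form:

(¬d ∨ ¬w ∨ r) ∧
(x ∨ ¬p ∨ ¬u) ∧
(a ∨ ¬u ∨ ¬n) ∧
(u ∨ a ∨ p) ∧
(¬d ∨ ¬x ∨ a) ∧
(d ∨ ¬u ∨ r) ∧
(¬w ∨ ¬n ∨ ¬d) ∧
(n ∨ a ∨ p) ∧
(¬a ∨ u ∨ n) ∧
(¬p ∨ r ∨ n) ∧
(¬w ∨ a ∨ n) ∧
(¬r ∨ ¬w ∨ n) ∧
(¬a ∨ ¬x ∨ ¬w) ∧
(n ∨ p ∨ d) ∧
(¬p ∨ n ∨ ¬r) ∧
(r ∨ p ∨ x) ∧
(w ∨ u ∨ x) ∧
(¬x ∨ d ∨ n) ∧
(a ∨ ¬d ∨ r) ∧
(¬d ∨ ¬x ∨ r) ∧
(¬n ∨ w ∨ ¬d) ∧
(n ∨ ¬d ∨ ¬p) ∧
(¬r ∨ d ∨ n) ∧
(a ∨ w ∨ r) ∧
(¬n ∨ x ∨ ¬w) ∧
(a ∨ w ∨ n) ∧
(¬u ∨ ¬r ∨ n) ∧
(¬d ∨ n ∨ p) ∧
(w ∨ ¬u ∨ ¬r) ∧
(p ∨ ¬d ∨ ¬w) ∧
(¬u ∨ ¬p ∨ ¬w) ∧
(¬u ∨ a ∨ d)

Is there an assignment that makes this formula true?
Yes

Yes, the formula is satisfiable.

One satisfying assignment is: n=True, w=False, p=True, x=True, a=False, u=False, d=False, r=True

Verification: With this assignment, all 32 clauses evaluate to true.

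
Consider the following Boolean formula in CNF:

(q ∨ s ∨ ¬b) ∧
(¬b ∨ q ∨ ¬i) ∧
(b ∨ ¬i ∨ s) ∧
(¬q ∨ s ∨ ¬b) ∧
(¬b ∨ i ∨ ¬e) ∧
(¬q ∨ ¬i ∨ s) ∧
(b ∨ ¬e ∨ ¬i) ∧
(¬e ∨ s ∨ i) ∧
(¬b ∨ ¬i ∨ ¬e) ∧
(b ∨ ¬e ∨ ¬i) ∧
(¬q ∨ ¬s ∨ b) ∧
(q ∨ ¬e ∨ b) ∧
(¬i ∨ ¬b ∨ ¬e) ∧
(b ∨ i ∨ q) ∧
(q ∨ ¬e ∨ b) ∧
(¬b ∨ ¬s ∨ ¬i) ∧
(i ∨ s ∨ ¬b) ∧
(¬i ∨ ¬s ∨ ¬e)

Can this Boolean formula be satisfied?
Yes

Yes, the formula is satisfiable.

One satisfying assignment is: q=True, e=False, s=False, b=False, i=False

Verification: With this assignment, all 18 clauses evaluate to true.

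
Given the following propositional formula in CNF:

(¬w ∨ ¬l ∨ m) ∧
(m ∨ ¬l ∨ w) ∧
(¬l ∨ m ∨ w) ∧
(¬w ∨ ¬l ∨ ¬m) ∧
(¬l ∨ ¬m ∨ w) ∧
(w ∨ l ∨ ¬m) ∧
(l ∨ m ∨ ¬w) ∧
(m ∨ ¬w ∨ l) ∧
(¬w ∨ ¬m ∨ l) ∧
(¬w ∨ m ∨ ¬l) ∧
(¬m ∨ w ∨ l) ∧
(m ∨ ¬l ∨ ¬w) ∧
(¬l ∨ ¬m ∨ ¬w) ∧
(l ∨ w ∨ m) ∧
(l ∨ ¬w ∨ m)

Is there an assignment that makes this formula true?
No

No, the formula is not satisfiable.

No assignment of truth values to the variables can make all 15 clauses true simultaneously.

The formula is UNSAT (unsatisfiable).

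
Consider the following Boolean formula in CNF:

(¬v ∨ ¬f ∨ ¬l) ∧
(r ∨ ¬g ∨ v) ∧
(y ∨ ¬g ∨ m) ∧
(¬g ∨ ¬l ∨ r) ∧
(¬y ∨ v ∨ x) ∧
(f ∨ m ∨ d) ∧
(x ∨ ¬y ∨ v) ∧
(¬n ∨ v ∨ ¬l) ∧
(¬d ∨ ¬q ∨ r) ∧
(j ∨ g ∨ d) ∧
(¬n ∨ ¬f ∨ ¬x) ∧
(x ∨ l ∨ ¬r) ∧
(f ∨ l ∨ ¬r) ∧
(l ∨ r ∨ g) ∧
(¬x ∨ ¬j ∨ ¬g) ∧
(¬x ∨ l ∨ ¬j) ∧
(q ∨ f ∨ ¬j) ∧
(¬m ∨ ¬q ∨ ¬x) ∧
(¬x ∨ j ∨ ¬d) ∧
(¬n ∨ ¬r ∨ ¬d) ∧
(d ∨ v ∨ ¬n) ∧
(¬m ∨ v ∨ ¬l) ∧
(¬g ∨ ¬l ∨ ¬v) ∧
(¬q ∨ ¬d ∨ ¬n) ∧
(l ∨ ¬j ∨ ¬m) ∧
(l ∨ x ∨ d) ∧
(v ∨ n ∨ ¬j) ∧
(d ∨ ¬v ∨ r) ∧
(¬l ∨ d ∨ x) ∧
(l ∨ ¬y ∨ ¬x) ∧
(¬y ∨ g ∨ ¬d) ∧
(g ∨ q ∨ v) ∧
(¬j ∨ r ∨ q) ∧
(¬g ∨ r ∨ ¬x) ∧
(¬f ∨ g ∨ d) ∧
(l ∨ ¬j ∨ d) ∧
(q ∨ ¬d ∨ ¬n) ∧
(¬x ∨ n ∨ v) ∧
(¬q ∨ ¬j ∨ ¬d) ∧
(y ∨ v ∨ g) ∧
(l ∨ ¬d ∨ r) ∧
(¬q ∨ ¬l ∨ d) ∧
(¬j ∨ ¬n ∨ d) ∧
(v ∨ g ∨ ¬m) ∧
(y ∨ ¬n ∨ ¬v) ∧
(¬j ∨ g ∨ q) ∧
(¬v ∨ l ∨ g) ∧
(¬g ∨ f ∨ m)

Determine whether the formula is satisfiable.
Yes

Yes, the formula is satisfiable.

One satisfying assignment is: q=False, j=False, g=True, d=False, r=True, x=True, m=True, n=False, v=True, f=True, y=False, l=False

Verification: With this assignment, all 48 clauses evaluate to true.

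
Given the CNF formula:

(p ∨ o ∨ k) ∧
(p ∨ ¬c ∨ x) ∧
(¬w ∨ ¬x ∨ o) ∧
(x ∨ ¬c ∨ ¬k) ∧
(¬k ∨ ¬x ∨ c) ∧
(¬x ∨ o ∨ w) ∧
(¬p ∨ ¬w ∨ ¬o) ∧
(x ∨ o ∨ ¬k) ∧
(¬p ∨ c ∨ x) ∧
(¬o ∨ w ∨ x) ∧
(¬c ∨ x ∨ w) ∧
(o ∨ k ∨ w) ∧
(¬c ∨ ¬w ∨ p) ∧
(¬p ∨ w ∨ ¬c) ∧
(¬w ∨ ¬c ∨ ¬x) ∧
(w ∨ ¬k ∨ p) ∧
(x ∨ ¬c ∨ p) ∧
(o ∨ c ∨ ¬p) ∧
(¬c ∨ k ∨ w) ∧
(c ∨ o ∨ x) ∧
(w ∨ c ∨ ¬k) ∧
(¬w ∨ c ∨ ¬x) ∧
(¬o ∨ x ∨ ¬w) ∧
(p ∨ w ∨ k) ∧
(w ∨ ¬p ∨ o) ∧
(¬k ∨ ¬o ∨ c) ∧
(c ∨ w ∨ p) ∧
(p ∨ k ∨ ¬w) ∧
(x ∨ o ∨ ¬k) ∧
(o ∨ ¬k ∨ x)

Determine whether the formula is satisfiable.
Yes

Yes, the formula is satisfiable.

One satisfying assignment is: c=True, x=False, o=False, w=True, p=True, k=False

Verification: With this assignment, all 30 clauses evaluate to true.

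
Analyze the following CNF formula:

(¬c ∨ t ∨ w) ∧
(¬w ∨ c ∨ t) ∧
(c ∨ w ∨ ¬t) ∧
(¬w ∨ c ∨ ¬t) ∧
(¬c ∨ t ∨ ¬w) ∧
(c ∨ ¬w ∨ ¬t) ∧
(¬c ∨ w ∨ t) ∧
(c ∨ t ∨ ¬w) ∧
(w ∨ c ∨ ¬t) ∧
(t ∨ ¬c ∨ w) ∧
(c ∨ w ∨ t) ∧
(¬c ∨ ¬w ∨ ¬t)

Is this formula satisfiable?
Yes

Yes, the formula is satisfiable.

One satisfying assignment is: w=False, t=True, c=True

Verification: With this assignment, all 12 clauses evaluate to true.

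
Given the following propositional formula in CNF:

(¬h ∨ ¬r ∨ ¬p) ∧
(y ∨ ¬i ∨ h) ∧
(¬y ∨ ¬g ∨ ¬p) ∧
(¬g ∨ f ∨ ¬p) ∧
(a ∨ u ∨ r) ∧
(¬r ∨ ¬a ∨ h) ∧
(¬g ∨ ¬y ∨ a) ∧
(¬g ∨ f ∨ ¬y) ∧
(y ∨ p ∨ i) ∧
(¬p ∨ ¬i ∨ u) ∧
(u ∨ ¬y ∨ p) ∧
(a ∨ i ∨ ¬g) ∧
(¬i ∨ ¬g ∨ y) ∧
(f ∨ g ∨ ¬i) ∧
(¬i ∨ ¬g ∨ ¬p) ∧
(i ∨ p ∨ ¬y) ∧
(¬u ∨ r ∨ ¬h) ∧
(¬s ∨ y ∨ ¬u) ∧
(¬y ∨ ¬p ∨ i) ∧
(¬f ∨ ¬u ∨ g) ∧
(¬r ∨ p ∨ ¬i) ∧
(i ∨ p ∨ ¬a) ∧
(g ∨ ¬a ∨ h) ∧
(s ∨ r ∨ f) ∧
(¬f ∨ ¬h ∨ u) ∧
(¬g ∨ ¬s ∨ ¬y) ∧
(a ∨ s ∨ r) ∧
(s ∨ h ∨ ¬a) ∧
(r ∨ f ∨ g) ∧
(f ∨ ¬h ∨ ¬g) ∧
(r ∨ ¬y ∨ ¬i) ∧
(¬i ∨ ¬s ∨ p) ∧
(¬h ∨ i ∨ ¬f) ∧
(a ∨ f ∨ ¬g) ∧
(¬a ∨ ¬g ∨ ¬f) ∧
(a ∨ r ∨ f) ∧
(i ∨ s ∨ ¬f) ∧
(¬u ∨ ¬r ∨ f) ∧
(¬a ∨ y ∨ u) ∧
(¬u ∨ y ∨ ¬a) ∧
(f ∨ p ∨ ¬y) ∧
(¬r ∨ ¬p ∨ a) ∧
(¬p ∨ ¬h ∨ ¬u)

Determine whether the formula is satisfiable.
No

No, the formula is not satisfiable.

No assignment of truth values to the variables can make all 43 clauses true simultaneously.

The formula is UNSAT (unsatisfiable).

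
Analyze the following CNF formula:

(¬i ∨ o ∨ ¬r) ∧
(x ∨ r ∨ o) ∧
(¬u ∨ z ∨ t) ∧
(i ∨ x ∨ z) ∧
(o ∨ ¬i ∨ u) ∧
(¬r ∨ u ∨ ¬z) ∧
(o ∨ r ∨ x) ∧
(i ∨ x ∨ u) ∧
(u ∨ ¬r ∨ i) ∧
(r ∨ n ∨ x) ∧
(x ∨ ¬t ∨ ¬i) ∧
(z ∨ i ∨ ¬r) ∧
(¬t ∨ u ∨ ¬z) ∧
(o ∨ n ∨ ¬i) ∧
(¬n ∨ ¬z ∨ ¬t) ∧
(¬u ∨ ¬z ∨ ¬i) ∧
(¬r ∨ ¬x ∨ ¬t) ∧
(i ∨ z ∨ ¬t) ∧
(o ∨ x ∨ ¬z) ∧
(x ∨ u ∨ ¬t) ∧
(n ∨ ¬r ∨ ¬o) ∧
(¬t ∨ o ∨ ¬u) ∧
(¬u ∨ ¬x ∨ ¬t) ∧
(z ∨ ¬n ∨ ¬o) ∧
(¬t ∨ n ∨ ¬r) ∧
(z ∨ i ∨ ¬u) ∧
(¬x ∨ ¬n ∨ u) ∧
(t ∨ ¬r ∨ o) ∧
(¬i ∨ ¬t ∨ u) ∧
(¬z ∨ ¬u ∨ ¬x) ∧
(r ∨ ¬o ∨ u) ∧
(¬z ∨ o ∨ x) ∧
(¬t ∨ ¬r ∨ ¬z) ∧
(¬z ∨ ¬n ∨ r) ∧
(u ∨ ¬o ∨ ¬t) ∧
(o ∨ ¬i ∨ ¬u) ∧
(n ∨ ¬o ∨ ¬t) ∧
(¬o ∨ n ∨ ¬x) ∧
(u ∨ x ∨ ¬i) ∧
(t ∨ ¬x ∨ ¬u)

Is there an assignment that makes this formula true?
Yes

Yes, the formula is satisfiable.

One satisfying assignment is: x=True, z=False, n=False, i=False, o=False, r=False, u=False, t=False

Verification: With this assignment, all 40 clauses evaluate to true.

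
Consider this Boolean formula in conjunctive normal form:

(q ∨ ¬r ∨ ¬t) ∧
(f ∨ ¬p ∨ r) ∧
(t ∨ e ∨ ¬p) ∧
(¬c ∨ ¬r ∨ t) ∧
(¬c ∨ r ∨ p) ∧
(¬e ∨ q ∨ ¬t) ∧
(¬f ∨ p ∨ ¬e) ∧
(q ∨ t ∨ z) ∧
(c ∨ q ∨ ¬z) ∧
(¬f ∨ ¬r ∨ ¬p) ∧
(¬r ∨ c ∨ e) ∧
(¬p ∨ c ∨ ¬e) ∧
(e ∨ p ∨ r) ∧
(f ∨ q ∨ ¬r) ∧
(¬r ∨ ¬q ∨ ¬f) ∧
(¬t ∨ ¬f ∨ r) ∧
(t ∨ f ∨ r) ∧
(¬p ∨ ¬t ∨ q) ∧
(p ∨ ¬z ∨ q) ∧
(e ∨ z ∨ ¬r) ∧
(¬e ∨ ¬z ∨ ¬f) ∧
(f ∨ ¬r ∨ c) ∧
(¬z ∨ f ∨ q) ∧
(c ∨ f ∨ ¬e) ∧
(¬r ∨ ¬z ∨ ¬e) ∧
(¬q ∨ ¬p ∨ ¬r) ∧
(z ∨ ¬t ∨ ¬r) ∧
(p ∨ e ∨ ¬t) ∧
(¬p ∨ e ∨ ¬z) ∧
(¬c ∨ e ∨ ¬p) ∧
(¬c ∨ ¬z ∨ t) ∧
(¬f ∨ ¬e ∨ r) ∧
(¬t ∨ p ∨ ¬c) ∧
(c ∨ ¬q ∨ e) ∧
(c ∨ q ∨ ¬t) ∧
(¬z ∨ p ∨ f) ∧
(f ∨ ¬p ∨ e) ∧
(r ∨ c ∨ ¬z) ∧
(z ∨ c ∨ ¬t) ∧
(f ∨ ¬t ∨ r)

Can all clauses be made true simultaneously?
No

No, the formula is not satisfiable.

No assignment of truth values to the variables can make all 40 clauses true simultaneously.

The formula is UNSAT (unsatisfiable).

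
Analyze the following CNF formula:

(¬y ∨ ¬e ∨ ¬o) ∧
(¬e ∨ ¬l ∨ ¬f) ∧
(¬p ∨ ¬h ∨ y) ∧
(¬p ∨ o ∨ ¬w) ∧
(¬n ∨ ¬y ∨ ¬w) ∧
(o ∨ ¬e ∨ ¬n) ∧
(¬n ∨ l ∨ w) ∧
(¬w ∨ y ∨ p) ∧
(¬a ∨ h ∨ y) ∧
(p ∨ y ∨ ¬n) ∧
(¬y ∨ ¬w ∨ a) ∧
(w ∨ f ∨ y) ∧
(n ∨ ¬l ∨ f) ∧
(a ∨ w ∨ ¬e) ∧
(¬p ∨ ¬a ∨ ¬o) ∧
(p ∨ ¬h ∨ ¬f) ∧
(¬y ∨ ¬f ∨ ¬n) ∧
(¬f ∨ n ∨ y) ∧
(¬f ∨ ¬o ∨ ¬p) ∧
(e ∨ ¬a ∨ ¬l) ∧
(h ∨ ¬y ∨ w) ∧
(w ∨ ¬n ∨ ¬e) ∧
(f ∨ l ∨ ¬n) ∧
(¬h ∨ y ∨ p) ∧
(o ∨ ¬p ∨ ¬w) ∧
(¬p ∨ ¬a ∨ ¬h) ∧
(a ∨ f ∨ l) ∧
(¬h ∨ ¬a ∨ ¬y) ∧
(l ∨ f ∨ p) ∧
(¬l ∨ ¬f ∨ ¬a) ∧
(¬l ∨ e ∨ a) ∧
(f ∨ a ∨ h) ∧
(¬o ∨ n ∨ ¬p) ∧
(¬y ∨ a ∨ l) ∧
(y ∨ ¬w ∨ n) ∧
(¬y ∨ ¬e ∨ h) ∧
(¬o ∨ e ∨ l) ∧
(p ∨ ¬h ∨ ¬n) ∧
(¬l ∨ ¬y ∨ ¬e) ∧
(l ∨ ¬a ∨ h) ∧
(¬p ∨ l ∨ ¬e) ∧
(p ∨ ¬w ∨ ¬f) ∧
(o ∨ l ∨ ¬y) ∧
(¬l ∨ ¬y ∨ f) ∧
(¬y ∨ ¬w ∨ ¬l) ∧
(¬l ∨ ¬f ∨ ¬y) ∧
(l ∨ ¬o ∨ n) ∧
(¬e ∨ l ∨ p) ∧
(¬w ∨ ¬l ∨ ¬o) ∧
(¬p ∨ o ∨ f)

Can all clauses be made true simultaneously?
No

No, the formula is not satisfiable.

No assignment of truth values to the variables can make all 50 clauses true simultaneously.

The formula is UNSAT (unsatisfiable).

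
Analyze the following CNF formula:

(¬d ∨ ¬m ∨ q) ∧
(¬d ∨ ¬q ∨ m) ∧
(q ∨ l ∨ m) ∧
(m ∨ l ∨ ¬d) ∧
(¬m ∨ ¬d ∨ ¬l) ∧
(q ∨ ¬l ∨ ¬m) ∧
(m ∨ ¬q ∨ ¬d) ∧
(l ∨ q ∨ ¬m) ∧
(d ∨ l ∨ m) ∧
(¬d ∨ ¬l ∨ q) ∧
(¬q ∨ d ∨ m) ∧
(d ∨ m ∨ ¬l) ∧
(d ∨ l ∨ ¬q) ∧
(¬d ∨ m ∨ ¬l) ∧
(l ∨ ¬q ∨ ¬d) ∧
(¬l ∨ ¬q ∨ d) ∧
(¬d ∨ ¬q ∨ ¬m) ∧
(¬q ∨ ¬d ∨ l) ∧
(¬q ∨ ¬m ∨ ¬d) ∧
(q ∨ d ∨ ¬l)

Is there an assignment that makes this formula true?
No

No, the formula is not satisfiable.

No assignment of truth values to the variables can make all 20 clauses true simultaneously.

The formula is UNSAT (unsatisfiable).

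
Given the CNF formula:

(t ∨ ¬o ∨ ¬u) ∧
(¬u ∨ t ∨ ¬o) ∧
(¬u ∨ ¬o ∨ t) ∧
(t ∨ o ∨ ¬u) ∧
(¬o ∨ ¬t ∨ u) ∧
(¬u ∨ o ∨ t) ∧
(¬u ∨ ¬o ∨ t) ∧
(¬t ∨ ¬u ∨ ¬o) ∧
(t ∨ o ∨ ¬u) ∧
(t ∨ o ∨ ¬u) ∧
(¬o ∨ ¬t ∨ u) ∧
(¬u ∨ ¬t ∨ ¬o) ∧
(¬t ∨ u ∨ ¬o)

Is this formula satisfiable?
Yes

Yes, the formula is satisfiable.

One satisfying assignment is: t=False, o=False, u=False

Verification: With this assignment, all 13 clauses evaluate to true.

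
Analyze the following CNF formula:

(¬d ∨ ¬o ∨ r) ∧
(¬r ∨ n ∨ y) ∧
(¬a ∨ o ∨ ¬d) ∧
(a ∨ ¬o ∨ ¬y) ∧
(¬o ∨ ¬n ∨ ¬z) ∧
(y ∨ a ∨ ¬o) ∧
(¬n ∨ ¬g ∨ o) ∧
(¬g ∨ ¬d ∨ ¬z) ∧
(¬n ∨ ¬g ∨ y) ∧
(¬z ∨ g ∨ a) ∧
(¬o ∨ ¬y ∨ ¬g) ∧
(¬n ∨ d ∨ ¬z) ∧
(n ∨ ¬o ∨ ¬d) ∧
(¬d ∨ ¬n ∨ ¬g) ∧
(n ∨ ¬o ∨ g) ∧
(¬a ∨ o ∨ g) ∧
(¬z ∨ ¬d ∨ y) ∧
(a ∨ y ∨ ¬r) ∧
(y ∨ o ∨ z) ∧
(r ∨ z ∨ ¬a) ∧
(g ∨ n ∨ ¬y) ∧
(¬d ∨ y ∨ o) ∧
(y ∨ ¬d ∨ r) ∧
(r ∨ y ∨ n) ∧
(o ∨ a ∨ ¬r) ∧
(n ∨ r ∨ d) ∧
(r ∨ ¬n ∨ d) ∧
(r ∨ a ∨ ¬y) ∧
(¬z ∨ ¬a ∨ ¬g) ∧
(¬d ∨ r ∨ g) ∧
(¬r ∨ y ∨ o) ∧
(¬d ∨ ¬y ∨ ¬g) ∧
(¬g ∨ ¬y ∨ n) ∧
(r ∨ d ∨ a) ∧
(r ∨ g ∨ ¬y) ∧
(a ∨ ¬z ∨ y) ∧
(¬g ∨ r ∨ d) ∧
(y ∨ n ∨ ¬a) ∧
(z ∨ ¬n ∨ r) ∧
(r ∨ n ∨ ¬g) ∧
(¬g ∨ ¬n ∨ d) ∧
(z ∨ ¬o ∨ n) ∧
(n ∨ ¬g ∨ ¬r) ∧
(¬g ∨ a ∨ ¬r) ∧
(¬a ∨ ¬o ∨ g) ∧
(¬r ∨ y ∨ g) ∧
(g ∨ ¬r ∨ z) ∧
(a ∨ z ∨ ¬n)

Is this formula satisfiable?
No

No, the formula is not satisfiable.

No assignment of truth values to the variables can make all 48 clauses true simultaneously.

The formula is UNSAT (unsatisfiable).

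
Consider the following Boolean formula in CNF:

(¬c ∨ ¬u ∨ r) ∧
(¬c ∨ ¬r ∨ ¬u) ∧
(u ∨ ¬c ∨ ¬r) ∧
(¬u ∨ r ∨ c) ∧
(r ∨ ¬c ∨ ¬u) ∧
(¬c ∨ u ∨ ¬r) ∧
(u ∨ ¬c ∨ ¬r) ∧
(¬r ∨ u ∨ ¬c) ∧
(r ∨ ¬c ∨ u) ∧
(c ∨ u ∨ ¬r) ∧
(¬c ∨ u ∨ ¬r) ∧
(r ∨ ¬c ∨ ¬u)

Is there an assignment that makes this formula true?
Yes

Yes, the formula is satisfiable.

One satisfying assignment is: u=False, r=False, c=False

Verification: With this assignment, all 12 clauses evaluate to true.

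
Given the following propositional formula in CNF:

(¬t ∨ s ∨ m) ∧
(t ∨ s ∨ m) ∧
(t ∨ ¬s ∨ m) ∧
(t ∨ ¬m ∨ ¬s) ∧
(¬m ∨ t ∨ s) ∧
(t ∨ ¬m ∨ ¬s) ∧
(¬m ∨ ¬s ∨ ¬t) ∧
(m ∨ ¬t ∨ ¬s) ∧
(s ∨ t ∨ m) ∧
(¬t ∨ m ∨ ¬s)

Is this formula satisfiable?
Yes

Yes, the formula is satisfiable.

One satisfying assignment is: s=False, m=True, t=True

Verification: With this assignment, all 10 clauses evaluate to true.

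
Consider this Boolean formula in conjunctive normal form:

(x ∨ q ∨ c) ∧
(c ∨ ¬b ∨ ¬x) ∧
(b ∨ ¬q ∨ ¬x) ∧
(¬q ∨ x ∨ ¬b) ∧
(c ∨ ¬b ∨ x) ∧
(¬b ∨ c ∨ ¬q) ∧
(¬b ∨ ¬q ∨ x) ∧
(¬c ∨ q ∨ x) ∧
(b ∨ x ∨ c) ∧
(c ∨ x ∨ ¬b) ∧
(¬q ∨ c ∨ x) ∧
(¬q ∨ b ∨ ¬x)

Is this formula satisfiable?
Yes

Yes, the formula is satisfiable.

One satisfying assignment is: x=False, b=False, c=True, q=True

Verification: With this assignment, all 12 clauses evaluate to true.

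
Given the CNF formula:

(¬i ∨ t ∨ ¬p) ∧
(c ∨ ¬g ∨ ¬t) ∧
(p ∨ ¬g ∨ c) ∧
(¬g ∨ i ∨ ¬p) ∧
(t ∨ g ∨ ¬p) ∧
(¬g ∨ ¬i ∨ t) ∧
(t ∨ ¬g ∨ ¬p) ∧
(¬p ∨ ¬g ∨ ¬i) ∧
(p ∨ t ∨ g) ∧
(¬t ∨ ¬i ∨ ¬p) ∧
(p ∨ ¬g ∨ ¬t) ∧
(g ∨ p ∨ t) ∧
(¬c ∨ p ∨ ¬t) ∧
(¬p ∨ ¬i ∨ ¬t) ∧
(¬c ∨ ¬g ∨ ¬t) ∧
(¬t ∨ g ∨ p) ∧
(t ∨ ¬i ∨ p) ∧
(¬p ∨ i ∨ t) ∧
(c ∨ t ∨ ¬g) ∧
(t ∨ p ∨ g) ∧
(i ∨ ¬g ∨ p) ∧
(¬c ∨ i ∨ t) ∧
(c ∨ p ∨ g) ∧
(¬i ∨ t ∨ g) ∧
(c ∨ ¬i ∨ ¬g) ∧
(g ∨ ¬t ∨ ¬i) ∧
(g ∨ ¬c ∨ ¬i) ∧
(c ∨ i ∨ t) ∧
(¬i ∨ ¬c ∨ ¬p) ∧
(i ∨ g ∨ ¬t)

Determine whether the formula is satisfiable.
No

No, the formula is not satisfiable.

No assignment of truth values to the variables can make all 30 clauses true simultaneously.

The formula is UNSAT (unsatisfiable).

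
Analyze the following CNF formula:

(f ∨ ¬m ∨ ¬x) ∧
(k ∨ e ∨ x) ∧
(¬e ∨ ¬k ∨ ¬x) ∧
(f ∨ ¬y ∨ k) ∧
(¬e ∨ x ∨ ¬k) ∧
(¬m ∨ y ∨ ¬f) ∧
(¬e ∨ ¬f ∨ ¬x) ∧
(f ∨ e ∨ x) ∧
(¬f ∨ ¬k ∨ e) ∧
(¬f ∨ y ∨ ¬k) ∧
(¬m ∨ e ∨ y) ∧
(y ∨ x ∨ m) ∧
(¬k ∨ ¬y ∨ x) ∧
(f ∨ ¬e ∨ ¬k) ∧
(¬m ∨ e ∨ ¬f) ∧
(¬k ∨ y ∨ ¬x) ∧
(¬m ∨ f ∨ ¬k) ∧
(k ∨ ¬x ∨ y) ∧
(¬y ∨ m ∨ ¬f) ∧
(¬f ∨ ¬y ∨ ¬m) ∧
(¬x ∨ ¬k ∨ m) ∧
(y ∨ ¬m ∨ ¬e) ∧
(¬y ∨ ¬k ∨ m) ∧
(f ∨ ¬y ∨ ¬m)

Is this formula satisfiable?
No

No, the formula is not satisfiable.

No assignment of truth values to the variables can make all 24 clauses true simultaneously.

The formula is UNSAT (unsatisfiable).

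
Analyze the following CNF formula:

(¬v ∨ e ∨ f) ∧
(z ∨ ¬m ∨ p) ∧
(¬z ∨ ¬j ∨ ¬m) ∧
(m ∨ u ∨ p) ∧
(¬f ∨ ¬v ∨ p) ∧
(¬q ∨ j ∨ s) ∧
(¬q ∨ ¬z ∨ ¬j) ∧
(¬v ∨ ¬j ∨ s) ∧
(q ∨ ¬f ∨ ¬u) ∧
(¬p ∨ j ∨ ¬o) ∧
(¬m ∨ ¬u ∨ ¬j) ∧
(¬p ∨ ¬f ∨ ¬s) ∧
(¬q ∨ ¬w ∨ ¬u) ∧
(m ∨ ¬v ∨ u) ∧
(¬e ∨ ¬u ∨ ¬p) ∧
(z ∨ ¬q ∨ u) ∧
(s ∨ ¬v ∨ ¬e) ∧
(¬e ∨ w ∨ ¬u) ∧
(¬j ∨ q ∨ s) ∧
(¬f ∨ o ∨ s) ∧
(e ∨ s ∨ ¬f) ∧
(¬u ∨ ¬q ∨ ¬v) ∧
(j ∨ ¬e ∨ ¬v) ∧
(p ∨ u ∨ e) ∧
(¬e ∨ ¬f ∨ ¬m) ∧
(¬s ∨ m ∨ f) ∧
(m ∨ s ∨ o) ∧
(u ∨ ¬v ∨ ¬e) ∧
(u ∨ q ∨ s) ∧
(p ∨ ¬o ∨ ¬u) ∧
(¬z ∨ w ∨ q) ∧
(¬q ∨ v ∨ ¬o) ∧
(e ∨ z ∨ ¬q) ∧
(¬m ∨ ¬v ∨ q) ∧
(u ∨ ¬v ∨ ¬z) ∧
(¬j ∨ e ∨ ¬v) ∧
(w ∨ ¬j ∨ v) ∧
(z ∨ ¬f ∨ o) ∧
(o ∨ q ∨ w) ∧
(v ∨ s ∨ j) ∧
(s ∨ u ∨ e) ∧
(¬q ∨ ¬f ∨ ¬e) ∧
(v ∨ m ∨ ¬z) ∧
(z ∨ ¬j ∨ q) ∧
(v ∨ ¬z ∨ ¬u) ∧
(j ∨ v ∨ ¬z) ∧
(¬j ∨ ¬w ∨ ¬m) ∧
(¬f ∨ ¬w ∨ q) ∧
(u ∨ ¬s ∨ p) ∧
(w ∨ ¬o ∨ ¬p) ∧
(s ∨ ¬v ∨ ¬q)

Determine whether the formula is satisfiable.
Yes

Yes, the formula is satisfiable.

One satisfying assignment is: j=False, f=False, e=False, o=False, m=True, v=False, w=True, p=True, s=True, u=False, q=False, z=False

Verification: With this assignment, all 51 clauses evaluate to true.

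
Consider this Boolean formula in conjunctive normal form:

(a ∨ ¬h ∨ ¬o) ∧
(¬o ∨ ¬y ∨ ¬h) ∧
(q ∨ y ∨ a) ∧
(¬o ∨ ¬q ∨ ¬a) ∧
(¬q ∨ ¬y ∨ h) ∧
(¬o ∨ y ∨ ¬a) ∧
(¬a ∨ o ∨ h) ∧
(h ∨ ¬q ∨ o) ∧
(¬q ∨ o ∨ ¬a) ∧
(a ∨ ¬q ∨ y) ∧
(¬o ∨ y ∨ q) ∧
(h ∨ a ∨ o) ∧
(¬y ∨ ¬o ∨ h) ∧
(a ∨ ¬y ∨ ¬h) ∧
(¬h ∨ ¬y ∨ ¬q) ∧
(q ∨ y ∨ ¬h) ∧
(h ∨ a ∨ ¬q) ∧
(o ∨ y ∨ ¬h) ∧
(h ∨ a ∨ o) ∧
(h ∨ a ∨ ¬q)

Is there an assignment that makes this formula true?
Yes

Yes, the formula is satisfiable.

One satisfying assignment is: q=False, o=False, y=True, a=True, h=True

Verification: With this assignment, all 20 clauses evaluate to true.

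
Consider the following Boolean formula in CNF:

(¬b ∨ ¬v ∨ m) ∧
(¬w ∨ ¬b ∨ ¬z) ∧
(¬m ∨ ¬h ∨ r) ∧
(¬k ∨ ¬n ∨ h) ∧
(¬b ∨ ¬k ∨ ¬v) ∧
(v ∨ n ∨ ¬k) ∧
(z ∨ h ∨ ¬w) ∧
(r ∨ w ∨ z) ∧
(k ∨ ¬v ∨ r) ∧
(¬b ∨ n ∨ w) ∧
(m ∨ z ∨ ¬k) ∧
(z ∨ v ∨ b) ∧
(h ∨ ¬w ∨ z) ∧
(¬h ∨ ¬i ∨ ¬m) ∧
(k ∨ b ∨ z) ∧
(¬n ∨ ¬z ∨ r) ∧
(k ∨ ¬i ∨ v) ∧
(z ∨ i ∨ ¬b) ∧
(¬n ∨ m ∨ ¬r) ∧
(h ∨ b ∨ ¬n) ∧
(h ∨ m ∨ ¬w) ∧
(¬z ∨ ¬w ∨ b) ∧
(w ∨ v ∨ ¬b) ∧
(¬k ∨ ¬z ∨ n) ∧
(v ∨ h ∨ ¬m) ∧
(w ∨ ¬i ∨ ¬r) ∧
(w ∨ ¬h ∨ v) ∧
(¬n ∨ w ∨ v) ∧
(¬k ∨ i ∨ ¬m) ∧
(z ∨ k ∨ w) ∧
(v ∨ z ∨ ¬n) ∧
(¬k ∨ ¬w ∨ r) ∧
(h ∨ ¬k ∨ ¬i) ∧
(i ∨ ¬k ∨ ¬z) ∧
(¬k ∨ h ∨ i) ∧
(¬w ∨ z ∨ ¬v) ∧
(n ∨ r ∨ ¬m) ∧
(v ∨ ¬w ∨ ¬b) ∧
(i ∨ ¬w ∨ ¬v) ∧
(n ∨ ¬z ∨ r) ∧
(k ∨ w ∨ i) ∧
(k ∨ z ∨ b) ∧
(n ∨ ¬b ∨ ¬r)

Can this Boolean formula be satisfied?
No

No, the formula is not satisfiable.

No assignment of truth values to the variables can make all 43 clauses true simultaneously.

The formula is UNSAT (unsatisfiable).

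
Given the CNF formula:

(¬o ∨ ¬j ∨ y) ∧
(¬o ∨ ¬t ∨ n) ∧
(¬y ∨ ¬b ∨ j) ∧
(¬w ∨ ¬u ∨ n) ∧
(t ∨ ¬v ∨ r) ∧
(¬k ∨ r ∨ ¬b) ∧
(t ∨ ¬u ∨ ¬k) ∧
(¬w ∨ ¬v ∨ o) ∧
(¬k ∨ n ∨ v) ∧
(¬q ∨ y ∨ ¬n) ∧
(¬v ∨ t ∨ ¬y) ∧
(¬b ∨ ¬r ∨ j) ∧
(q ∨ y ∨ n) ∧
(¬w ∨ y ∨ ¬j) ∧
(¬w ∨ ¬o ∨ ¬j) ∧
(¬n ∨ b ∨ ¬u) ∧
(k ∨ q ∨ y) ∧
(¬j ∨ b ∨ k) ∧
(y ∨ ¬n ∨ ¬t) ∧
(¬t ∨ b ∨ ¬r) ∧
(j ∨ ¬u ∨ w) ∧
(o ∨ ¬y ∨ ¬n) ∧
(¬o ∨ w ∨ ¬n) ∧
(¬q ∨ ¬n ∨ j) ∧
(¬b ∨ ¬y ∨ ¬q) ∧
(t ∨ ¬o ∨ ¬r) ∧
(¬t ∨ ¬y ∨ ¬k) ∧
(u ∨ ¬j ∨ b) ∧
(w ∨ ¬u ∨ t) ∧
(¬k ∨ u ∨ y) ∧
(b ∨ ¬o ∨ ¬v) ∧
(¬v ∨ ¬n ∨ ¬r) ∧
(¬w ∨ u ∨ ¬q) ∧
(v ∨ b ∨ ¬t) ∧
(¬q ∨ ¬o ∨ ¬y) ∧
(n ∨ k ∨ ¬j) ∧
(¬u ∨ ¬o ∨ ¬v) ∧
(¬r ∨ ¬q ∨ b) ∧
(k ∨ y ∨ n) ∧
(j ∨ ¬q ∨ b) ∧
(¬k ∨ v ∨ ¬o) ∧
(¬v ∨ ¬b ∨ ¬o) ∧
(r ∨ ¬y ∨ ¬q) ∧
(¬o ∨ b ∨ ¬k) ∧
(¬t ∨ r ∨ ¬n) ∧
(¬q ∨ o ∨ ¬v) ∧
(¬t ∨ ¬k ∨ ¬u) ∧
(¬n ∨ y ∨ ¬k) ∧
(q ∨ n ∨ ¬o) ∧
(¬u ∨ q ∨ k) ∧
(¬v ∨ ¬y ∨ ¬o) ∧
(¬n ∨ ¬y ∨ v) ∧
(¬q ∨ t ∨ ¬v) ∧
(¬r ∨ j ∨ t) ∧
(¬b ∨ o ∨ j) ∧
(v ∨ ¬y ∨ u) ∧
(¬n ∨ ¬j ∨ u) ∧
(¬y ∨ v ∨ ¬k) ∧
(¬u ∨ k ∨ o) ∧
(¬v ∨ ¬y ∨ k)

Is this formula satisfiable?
No

No, the formula is not satisfiable.

No assignment of truth values to the variables can make all 60 clauses true simultaneously.

The formula is UNSAT (unsatisfiable).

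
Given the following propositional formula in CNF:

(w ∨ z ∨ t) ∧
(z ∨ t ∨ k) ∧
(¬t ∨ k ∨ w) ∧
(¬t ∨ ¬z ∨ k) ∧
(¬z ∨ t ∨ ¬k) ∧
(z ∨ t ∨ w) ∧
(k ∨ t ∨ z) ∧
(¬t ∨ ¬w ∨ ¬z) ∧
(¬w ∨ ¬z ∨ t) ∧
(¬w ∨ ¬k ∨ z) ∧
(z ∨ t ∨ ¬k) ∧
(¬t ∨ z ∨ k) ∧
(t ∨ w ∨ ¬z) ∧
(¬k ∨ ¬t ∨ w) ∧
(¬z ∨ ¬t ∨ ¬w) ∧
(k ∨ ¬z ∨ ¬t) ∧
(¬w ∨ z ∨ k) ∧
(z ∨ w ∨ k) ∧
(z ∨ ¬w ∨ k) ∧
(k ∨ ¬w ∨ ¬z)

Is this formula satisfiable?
No

No, the formula is not satisfiable.

No assignment of truth values to the variables can make all 20 clauses true simultaneously.

The formula is UNSAT (unsatisfiable).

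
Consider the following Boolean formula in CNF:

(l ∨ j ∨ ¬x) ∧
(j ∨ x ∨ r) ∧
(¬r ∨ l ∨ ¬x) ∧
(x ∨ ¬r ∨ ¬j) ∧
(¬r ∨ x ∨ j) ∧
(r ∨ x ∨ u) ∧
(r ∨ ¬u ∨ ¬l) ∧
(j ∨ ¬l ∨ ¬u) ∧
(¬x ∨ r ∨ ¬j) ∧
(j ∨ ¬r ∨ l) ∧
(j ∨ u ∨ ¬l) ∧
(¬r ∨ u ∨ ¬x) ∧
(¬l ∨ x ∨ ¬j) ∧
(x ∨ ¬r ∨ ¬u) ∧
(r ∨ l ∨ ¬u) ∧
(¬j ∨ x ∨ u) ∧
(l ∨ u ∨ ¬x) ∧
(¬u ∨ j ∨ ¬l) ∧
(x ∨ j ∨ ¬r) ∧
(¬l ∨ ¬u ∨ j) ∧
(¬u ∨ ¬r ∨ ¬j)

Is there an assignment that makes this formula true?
No

No, the formula is not satisfiable.

No assignment of truth values to the variables can make all 21 clauses true simultaneously.

The formula is UNSAT (unsatisfiable).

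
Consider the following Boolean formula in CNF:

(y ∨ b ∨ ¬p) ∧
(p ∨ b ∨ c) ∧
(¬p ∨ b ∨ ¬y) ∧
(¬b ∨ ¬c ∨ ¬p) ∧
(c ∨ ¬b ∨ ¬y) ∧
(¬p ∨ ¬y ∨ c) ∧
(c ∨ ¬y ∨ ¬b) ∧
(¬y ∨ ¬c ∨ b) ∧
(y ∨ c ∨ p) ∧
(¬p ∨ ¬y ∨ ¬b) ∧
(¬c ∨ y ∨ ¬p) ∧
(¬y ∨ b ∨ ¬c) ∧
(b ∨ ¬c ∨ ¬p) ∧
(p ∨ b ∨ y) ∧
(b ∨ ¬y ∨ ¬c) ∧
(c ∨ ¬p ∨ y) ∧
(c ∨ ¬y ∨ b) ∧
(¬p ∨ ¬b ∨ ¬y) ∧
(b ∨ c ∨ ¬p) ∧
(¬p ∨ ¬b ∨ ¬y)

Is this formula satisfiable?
Yes

Yes, the formula is satisfiable.

One satisfying assignment is: b=True, y=True, p=False, c=True

Verification: With this assignment, all 20 clauses evaluate to true.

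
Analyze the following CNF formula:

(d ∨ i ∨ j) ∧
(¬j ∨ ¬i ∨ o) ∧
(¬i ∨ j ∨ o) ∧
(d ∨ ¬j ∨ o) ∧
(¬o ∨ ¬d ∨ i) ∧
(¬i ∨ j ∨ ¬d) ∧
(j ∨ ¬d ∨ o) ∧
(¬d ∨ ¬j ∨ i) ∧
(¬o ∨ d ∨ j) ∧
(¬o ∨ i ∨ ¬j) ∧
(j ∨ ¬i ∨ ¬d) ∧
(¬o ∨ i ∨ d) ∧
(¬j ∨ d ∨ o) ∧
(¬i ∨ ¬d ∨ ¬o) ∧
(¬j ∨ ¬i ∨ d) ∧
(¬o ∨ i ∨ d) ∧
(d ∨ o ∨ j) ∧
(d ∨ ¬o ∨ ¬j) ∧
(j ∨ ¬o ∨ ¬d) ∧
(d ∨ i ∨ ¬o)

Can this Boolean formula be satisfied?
No

No, the formula is not satisfiable.

No assignment of truth values to the variables can make all 20 clauses true simultaneously.

The formula is UNSAT (unsatisfiable).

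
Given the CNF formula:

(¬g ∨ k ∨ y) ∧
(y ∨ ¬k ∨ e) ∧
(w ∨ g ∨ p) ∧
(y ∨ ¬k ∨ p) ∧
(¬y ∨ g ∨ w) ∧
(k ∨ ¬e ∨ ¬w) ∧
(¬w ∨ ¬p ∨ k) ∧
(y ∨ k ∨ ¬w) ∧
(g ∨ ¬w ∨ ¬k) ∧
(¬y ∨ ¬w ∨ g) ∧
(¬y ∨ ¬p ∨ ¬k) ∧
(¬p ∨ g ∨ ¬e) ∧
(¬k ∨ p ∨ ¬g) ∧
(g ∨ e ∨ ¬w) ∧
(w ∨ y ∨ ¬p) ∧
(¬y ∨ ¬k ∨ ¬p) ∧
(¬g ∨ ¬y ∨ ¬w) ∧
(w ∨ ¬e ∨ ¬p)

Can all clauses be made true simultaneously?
Yes

Yes, the formula is satisfiable.

One satisfying assignment is: p=False, e=False, k=False, g=True, y=True, w=False

Verification: With this assignment, all 18 clauses evaluate to true.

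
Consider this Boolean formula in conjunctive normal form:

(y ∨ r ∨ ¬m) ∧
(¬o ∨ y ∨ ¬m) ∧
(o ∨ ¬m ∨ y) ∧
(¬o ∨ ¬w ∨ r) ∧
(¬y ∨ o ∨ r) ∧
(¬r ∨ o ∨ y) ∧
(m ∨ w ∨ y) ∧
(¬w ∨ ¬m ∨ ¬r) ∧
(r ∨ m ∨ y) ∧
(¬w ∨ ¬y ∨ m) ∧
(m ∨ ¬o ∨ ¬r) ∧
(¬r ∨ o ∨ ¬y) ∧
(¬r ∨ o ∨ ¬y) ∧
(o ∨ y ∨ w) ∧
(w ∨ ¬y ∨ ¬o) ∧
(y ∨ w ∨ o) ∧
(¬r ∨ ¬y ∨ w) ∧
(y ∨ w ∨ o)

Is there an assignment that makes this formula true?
No

No, the formula is not satisfiable.

No assignment of truth values to the variables can make all 18 clauses true simultaneously.

The formula is UNSAT (unsatisfiable).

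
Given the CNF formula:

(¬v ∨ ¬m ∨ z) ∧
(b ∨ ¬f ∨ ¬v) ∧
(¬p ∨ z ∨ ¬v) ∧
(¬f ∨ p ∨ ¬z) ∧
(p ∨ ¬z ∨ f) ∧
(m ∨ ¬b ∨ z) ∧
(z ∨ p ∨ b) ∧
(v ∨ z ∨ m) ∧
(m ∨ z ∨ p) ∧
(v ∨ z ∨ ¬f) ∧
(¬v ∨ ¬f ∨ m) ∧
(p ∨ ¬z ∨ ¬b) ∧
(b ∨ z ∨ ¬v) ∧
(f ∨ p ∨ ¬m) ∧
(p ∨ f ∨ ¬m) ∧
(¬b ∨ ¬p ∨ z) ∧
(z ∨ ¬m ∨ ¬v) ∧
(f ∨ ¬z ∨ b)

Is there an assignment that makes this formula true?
Yes

Yes, the formula is satisfiable.

One satisfying assignment is: z=False, v=False, m=True, f=False, p=True, b=False

Verification: With this assignment, all 18 clauses evaluate to true.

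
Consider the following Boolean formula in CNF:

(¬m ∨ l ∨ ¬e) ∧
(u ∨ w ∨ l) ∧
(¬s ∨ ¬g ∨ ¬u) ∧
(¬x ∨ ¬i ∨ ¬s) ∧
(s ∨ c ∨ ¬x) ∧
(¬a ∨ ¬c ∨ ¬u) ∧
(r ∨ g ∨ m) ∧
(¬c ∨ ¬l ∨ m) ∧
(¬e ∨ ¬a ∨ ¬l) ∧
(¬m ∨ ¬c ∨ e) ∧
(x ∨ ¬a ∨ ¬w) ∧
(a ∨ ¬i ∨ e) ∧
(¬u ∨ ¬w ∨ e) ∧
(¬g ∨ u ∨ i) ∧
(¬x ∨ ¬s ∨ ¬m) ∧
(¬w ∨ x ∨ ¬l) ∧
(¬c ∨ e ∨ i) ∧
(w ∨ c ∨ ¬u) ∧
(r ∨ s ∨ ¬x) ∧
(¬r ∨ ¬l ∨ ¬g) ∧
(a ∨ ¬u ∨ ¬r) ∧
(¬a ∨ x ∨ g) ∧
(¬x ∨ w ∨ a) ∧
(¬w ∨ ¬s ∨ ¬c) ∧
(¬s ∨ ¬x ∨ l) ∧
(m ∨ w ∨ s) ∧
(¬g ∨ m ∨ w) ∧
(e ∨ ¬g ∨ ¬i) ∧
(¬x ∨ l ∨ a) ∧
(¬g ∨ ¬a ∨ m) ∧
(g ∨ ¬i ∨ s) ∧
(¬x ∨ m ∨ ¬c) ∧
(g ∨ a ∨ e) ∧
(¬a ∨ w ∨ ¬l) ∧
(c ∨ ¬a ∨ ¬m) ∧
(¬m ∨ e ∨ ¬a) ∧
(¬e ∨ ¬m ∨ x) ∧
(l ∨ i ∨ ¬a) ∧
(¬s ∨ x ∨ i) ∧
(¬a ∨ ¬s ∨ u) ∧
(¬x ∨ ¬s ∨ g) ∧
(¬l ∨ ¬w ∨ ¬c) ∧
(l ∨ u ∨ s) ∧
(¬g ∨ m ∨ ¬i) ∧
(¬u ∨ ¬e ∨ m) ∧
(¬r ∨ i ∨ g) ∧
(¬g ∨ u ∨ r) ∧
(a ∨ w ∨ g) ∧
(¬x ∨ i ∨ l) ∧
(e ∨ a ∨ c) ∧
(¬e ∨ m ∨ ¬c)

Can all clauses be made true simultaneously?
Yes

Yes, the formula is satisfiable.

One satisfying assignment is: u=False, c=False, l=False, e=True, i=True, a=False, m=False, w=True, g=False, r=True, s=True, x=False

Verification: With this assignment, all 51 clauses evaluate to true.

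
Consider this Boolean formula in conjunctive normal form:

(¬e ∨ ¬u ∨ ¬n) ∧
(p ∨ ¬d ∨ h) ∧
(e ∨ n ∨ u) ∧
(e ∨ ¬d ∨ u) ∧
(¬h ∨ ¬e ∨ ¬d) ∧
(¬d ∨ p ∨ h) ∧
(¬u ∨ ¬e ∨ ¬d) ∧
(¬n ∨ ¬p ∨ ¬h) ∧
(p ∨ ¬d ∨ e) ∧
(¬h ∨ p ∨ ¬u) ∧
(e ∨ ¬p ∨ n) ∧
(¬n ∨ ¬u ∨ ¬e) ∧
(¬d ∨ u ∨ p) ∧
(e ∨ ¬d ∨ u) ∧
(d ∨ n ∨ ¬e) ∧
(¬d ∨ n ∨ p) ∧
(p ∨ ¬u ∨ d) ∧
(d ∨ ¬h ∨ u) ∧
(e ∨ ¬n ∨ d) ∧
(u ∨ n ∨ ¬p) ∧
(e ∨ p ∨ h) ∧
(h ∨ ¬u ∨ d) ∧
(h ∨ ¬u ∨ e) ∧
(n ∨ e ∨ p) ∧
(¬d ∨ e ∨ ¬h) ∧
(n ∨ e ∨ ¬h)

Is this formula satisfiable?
Yes

Yes, the formula is satisfiable.

One satisfying assignment is: n=True, e=True, h=False, d=False, u=False, p=False

Verification: With this assignment, all 26 clauses evaluate to true.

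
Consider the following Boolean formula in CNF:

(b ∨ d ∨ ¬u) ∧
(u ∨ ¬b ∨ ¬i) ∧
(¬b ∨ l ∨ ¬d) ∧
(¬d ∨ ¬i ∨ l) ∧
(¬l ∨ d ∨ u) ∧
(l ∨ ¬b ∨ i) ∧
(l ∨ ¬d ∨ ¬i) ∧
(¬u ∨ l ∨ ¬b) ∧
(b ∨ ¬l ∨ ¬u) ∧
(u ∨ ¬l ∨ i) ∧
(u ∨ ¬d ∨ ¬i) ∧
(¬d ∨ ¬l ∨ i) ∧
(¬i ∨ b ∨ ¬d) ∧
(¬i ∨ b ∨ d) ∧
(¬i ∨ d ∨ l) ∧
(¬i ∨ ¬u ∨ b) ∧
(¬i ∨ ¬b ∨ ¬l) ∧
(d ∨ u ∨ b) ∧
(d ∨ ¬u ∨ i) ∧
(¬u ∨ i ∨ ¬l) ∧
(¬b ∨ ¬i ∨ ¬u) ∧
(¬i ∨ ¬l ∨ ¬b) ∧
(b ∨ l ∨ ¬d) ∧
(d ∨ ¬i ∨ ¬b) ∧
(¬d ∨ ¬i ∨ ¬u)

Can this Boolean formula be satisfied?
No

No, the formula is not satisfiable.

No assignment of truth values to the variables can make all 25 clauses true simultaneously.

The formula is UNSAT (unsatisfiable).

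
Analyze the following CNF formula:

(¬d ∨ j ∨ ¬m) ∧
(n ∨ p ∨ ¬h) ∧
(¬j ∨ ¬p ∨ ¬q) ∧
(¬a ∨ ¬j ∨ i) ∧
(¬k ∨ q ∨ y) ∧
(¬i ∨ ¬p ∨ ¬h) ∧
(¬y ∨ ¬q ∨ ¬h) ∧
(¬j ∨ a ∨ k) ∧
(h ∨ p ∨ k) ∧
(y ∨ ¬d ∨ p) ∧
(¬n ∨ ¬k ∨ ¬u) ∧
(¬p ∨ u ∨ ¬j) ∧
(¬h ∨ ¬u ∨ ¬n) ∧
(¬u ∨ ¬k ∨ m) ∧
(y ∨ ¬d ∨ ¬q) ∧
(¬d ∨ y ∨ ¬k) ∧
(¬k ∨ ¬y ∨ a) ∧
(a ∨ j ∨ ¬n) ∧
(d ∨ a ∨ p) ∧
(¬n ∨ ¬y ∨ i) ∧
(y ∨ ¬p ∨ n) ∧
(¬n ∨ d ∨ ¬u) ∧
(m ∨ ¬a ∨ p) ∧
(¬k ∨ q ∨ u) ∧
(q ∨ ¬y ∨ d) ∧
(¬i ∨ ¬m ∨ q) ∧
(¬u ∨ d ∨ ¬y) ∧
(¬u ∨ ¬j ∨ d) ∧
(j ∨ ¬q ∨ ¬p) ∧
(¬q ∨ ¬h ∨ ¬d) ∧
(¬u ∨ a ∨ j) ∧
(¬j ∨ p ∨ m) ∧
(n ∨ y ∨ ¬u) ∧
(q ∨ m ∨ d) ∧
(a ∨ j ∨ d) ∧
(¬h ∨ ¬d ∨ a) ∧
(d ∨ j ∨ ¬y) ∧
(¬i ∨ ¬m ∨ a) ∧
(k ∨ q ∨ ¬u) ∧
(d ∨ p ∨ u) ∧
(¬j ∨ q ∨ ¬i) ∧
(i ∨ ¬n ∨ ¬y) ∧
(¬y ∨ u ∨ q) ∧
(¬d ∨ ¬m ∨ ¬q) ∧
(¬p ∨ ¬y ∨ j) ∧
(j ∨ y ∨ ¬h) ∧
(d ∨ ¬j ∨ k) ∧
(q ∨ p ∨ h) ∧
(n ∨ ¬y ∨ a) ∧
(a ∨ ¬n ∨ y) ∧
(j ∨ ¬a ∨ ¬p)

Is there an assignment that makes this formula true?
No

No, the formula is not satisfiable.

No assignment of truth values to the variables can make all 51 clauses true simultaneously.

The formula is UNSAT (unsatisfiable).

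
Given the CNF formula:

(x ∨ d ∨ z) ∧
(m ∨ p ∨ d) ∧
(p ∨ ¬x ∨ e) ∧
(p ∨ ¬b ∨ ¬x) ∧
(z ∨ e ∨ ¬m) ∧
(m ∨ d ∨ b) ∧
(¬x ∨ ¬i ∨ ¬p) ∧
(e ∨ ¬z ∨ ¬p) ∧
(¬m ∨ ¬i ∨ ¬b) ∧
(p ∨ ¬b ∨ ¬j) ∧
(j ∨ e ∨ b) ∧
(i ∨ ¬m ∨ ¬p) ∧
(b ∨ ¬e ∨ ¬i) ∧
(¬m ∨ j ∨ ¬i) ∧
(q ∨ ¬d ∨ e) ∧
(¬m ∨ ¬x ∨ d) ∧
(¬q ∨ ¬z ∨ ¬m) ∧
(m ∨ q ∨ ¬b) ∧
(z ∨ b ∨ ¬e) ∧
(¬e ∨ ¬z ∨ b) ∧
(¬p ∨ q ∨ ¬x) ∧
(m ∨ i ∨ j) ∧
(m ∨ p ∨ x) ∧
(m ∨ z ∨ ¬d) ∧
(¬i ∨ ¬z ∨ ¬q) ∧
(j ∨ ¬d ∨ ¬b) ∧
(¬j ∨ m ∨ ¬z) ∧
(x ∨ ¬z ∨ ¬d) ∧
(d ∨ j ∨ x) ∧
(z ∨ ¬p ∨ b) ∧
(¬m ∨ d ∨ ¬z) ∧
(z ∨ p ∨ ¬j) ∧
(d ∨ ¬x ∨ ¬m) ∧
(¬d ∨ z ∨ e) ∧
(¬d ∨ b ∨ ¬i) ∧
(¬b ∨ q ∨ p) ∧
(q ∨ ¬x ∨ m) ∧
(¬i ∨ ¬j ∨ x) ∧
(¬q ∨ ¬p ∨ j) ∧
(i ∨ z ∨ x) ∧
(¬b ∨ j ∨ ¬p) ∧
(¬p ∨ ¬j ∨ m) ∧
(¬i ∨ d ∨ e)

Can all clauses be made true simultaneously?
No

No, the formula is not satisfiable.

No assignment of truth values to the variables can make all 43 clauses true simultaneously.

The formula is UNSAT (unsatisfiable).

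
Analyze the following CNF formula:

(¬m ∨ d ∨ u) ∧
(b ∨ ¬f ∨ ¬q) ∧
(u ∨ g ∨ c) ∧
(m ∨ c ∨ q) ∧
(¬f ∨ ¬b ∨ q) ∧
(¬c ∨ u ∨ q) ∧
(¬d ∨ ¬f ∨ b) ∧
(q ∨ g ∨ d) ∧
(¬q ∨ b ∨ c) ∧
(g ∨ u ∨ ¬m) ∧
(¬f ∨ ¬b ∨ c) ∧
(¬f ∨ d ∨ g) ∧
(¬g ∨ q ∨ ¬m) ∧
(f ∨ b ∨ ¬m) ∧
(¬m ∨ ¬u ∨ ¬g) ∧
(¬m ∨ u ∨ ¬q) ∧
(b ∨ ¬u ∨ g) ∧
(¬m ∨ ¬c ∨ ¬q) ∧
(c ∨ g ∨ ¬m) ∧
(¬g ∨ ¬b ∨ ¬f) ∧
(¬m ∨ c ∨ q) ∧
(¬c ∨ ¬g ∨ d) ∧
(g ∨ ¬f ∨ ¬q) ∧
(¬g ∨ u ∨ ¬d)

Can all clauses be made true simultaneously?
Yes

Yes, the formula is satisfiable.

One satisfying assignment is: u=True, f=False, d=True, b=False, q=False, c=True, m=False, g=True

Verification: With this assignment, all 24 clauses evaluate to true.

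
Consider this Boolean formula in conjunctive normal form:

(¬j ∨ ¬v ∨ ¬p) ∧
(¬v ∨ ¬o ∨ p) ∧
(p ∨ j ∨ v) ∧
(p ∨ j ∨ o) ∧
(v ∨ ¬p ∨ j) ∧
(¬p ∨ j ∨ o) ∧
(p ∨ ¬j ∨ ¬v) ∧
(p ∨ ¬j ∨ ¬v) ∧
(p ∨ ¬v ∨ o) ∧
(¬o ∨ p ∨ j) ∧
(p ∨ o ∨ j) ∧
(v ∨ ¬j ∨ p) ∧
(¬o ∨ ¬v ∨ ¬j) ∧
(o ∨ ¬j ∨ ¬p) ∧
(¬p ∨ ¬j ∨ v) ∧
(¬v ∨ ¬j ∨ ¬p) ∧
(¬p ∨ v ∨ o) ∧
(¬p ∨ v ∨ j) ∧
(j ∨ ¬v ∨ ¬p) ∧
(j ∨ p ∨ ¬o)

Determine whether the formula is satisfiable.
No

No, the formula is not satisfiable.

No assignment of truth values to the variables can make all 20 clauses true simultaneously.

The formula is UNSAT (unsatisfiable).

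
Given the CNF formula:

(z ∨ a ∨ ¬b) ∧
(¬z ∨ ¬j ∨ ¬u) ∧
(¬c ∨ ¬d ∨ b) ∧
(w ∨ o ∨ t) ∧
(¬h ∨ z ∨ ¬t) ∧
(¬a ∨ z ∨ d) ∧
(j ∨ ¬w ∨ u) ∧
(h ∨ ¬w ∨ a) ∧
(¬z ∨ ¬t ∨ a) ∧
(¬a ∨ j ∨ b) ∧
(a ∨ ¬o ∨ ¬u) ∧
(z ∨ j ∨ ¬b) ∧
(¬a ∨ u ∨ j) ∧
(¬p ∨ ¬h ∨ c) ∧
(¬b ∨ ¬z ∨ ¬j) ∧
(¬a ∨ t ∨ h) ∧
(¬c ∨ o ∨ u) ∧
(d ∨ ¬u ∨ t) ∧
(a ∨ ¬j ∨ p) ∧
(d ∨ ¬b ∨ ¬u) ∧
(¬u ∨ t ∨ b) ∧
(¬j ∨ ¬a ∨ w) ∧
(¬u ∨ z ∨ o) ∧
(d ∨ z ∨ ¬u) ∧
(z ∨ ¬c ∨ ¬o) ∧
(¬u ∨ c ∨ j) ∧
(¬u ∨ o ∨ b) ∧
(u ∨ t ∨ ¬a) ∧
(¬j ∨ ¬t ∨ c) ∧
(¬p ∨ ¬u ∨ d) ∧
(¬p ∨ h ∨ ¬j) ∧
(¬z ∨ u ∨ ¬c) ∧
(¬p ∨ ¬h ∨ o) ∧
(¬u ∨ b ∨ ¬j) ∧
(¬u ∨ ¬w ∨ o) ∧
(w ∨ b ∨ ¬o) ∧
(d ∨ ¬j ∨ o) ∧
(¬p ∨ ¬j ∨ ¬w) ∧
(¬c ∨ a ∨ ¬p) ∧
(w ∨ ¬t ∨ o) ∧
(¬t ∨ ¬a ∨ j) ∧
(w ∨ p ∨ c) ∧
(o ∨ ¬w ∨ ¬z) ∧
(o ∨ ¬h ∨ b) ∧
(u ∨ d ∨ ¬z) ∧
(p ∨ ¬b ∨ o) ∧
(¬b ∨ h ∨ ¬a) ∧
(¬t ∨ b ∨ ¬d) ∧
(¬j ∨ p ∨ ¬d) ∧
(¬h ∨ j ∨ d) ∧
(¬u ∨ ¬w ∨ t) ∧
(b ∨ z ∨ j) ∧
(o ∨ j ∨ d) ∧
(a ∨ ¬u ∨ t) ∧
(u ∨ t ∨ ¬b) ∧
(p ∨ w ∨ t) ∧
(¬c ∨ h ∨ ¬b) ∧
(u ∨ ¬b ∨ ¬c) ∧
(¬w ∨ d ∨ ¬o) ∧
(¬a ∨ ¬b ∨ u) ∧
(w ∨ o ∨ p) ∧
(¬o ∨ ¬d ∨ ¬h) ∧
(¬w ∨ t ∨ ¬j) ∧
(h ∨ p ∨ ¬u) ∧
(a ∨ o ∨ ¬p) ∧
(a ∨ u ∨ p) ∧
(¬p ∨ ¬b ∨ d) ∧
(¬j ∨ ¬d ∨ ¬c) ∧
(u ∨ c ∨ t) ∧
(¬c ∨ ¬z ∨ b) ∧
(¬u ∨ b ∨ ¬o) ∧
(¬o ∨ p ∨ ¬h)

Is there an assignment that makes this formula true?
No

No, the formula is not satisfiable.

No assignment of truth values to the variables can make all 72 clauses true simultaneously.

The formula is UNSAT (unsatisfiable).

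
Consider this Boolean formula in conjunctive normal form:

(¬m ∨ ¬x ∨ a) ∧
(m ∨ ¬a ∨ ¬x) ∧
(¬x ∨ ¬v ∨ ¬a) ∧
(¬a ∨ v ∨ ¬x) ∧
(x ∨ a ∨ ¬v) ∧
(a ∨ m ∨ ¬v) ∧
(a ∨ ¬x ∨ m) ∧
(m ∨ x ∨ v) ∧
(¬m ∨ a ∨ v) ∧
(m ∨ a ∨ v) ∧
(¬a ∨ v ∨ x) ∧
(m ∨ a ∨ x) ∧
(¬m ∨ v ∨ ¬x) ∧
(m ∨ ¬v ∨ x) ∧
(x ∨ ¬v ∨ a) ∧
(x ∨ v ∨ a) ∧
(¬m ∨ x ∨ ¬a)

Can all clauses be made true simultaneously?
No

No, the formula is not satisfiable.

No assignment of truth values to the variables can make all 17 clauses true simultaneously.

The formula is UNSAT (unsatisfiable).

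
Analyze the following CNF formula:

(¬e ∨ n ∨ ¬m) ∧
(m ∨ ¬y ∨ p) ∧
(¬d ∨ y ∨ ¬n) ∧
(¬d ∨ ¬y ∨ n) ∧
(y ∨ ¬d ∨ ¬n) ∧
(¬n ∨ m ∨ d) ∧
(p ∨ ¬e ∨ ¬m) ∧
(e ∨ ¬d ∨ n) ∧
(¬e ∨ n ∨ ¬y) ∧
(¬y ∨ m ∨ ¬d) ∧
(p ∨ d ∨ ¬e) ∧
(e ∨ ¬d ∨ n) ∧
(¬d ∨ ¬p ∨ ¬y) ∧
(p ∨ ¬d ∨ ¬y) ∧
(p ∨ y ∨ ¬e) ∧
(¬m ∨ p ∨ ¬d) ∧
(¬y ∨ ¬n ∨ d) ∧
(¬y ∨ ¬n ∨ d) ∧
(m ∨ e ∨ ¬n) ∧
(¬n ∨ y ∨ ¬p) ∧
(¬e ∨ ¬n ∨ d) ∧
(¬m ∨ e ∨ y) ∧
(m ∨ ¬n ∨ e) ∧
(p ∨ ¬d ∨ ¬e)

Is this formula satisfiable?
Yes

Yes, the formula is satisfiable.

One satisfying assignment is: e=False, p=False, m=False, d=False, n=False, y=False

Verification: With this assignment, all 24 clauses evaluate to true.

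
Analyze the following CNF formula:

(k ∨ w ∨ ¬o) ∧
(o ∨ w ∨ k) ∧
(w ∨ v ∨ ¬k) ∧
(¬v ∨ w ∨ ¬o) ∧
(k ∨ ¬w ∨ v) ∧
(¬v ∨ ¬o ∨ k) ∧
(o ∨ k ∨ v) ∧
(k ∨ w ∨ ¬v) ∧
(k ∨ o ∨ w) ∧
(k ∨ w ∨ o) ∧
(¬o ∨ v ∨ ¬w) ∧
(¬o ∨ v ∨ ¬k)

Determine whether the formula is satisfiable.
Yes

Yes, the formula is satisfiable.

One satisfying assignment is: o=False, w=True, v=False, k=True

Verification: With this assignment, all 12 clauses evaluate to true.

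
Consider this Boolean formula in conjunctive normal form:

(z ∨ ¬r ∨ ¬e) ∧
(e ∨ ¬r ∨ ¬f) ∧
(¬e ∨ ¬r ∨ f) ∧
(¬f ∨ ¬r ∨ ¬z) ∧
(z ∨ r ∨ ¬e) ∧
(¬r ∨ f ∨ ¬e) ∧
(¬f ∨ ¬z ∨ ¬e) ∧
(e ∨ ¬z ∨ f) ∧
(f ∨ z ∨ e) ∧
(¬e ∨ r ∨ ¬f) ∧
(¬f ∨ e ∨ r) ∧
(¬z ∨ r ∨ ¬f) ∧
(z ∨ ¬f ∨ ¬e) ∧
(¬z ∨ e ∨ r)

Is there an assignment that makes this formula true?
Yes

Yes, the formula is satisfiable.

One satisfying assignment is: z=True, r=False, f=False, e=True

Verification: With this assignment, all 14 clauses evaluate to true.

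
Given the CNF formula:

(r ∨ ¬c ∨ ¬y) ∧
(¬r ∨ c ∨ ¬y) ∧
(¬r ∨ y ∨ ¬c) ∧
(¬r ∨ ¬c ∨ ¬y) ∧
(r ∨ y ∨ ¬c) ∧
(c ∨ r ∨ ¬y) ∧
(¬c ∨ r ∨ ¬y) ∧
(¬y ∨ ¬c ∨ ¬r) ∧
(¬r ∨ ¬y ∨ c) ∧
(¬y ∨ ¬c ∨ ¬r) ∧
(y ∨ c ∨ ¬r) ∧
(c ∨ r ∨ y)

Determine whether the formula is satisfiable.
No

No, the formula is not satisfiable.

No assignment of truth values to the variables can make all 12 clauses true simultaneously.

The formula is UNSAT (unsatisfiable).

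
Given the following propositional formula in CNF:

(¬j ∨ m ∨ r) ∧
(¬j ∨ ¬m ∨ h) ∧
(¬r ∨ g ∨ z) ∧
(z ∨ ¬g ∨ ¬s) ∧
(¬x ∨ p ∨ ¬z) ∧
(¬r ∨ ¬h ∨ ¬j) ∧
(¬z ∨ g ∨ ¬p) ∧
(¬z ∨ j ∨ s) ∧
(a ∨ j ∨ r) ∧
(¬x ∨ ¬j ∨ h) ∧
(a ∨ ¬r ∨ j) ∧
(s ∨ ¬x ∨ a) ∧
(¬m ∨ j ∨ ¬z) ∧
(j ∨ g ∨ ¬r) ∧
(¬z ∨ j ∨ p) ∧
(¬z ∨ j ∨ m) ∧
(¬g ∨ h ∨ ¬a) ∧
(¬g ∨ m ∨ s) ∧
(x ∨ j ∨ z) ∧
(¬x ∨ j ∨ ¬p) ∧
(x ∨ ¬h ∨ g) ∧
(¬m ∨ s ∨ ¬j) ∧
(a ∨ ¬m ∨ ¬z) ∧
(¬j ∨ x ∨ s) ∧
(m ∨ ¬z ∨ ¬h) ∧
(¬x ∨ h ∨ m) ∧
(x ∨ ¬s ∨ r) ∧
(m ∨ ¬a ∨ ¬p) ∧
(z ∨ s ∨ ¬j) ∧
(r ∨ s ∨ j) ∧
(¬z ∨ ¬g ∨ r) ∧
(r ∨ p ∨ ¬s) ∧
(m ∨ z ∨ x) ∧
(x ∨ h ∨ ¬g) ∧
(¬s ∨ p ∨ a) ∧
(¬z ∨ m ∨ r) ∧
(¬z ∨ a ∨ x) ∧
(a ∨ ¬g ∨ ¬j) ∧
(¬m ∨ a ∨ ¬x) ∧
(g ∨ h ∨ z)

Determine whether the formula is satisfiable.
Yes

Yes, the formula is satisfiable.

One satisfying assignment is: j=False, x=True, h=True, a=True, z=False, p=False, g=True, m=True, r=True, s=False

Verification: With this assignment, all 40 clauses evaluate to true.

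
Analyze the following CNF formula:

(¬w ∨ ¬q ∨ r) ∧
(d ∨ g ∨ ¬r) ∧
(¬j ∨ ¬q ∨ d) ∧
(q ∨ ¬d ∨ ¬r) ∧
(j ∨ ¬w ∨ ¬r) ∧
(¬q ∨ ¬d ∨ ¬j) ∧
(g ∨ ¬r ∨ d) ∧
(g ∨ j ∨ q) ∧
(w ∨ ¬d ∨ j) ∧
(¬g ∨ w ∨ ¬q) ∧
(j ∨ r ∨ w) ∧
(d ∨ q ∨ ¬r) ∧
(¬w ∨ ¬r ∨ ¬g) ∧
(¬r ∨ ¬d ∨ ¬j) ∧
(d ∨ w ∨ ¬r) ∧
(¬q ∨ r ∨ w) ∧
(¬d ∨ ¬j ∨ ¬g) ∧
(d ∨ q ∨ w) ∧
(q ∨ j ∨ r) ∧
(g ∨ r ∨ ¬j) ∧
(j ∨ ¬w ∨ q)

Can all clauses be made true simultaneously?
Yes

Yes, the formula is satisfiable.

One satisfying assignment is: w=True, j=True, q=False, g=True, d=False, r=False

Verification: With this assignment, all 21 clauses evaluate to true.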